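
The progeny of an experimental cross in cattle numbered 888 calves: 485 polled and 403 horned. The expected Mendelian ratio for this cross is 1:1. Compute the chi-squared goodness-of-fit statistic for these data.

The 1:1 ratio has 2 parts, so with N = 888 the expected counts are:
  polled: 888 × 1/2 = 444
  horned: 888 × 1/2 = 444
χ² = Σ (O − E)² / E
  polled: (485 − 444)² / 444 = 3.7860
  horned: (403 − 444)² / 444 = 3.7860
χ² = 3.7860 + 3.7860 = 7.572

7.572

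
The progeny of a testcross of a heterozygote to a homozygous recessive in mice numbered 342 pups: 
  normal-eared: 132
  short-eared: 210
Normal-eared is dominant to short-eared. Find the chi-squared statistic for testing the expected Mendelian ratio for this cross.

17.789

A testcross of a heterozygote (Aa × aa) gives a 1:1 phenotypic ratio.
The 1:1 ratio has 2 parts, so with N = 342 the expected counts are:
  normal-eared: 342 × 1/2 = 171
  short-eared: 342 × 1/2 = 171
χ² = Σ (O − E)² / E
  normal-eared: (132 − 171)² / 171 = 8.8947
  short-eared: (210 − 171)² / 171 = 8.8947
χ² = 8.8947 + 8.8947 = 17.7894 ≈ 17.789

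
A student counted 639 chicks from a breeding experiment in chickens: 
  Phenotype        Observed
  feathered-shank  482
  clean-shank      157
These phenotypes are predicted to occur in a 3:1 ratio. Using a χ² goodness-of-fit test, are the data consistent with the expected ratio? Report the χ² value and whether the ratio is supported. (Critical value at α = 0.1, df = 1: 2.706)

Total ratio parts = 4. Expected numbers out of 639:
  feathered-shank: 639 × 3/4 = 479.25
  clean-shank: 639 × 1/4 = 159.75
χ² = Σ (O − E)² / E
  feathered-shank: (482 − 479.25)² / 479.25 = 0.0158
  clean-shank: (157 − 159.75)² / 159.75 = 0.0473
χ² = 0.0158 + 0.0473 = 0.0631 ≈ 0.063
Degrees of freedom = 2 − 1 = 1; critical value at α = 0.1 is 2.706.
Since 0.063 < 2.706, we fail to reject the null hypothesis — the data are consistent with the 3:1 ratio.

0.063; consistent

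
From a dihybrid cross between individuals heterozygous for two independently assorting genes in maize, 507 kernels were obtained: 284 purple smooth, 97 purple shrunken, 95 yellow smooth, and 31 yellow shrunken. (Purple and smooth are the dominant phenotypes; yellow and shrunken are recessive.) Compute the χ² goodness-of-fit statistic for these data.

0.059

A dihybrid F₂ with independent assortment and complete dominance at both loci gives a 9:3:3:1 phenotypic ratio.
The 9:3:3:1 ratio has 16 parts, so with N = 507 the expected counts are:
  purple smooth: 507 × 9/16 = 285.1875
  purple shrunken: 507 × 3/16 = 95.0625
  yellow smooth: 507 × 3/16 = 95.0625
  yellow shrunken: 507 × 1/16 = 31.6875
χ² = Σ (O − E)² / E
  purple smooth: (284 − 285.1875)² / 285.1875 = 0.0049
  purple shrunken: (97 − 95.0625)² / 95.0625 = 0.0395
  yellow smooth: (95 − 95.0625)² / 95.0625 = 0.0000
  yellow shrunken: (31 − 31.6875)² / 31.6875 = 0.0149
χ² = 0.0049 + 0.0395 + 0.0000 + 0.0149 = 0.0593 ≈ 0.059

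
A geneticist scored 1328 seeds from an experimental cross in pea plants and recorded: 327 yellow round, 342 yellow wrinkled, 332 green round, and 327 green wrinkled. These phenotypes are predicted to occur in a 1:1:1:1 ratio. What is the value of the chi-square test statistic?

Expected counts for N = 1328 under a 1:1:1:1 ratio (total parts = 4):
  yellow round: 1328 × 1/4 = 332
  yellow wrinkled: 1328 × 1/4 = 332
  green round: 1328 × 1/4 = 332
  green wrinkled: 1328 × 1/4 = 332
χ² = Σ (O − E)² / E
  yellow round: (327 − 332)² / 332 = 0.0753
  yellow wrinkled: (342 − 332)² / 332 = 0.3012
  green round: (332 − 332)² / 332 = 0.0000
  green wrinkled: (327 − 332)² / 332 = 0.0753
χ² = 0.0753 + 0.3012 + 0.0000 + 0.0753 = 0.4518 ≈ 0.452

0.452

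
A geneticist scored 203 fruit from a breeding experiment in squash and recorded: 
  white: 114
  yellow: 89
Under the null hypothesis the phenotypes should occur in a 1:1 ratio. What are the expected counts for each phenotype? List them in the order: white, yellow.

101.5, 101.5

Total ratio parts = 2. Expected numbers out of 203:
  white: 203 × 1/2 = 101.5
  yellow: 203 × 1/2 = 101.5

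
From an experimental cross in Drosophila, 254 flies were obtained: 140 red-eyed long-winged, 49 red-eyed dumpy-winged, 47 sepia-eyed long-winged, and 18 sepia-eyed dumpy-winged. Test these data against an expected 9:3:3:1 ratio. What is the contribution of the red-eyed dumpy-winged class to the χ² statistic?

0.040

Under the 9:3:3:1 hypothesis (Σ ratio = 16, N = 254):
  red-eyed long-winged: 254 × 9/16 = 142.875
  red-eyed dumpy-winged: 254 × 3/16 = 47.625
  sepia-eyed long-winged: 254 × 3/16 = 47.625
  sepia-eyed dumpy-winged: 254 × 1/16 = 15.875
Contribution of red-eyed dumpy-winged: (49 − 47.625)² / 47.625 = 0.0397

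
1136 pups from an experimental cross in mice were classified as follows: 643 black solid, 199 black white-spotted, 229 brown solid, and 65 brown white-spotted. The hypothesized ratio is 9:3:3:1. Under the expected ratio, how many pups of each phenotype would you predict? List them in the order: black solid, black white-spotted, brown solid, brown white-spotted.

Expected counts for N = 1136 under a 9:3:3:1 ratio (total parts = 16):
  black solid: 1136 × 9/16 = 639
  black white-spotted: 1136 × 3/16 = 213
  brown solid: 1136 × 3/16 = 213
  brown white-spotted: 1136 × 1/16 = 71

639, 213, 213, 71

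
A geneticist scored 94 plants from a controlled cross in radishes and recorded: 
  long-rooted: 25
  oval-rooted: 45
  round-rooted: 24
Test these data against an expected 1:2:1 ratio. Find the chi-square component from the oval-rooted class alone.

The 1:2:1 ratio has 4 parts, so with N = 94 the expected counts are:
  long-rooted: 94 × 1/4 = 23.5
  oval-rooted: 94 × 2/4 = 47
  round-rooted: 94 × 1/4 = 23.5
Contribution of oval-rooted: (45 − 47)² / 47 = 0.0851

0.085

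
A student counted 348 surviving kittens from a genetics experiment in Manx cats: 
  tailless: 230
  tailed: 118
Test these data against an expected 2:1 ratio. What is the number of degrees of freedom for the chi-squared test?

A goodness-of-fit test with 2 phenotype classes has df = 2 − 1 = 1.

1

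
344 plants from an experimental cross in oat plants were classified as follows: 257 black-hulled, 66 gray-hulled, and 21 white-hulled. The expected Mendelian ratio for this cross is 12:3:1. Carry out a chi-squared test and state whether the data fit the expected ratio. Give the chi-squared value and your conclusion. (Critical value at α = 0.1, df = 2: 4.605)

0.050; consistent

Expected counts for N = 344 under a 12:3:1 ratio (total parts = 16):
  black-hulled: 344 × 12/16 = 258
  gray-hulled: 344 × 3/16 = 64.5
  white-hulled: 344 × 1/16 = 21.5
χ² = Σ (O − E)² / E
  black-hulled: (257 − 258)² / 258 = 0.0039
  gray-hulled: (66 − 64.5)² / 64.5 = 0.0349
  white-hulled: (21 − 21.5)² / 21.5 = 0.0116
χ² = 0.0039 + 0.0349 + 0.0116 = 0.0504 ≈ 0.050
Degrees of freedom = 3 − 1 = 2; critical value at α = 0.1 is 4.605.
Since 0.050 < 4.605, we fail to reject the null hypothesis — the data are consistent with the 12:3:1 ratio.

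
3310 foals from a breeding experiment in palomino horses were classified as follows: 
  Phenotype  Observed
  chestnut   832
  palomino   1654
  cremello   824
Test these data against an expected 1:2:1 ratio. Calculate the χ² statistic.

0.040

The 1:2:1 ratio has 4 parts, so with N = 3310 the expected counts are:
  chestnut: 3310 × 1/4 = 827.5
  palomino: 3310 × 2/4 = 1655
  cremello: 3310 × 1/4 = 827.5
χ² = Σ (O − E)² / E
  chestnut: (832 − 827.5)² / 827.5 = 0.0245
  palomino: (1654 − 1655)² / 1655 = 0.0006
  cremello: (824 − 827.5)² / 827.5 = 0.0148
χ² = 0.0245 + 0.0006 + 0.0148 = 0.0399 ≈ 0.040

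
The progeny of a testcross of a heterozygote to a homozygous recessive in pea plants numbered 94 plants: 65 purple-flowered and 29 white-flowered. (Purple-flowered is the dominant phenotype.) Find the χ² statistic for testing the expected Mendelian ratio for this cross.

13.787

A testcross of a heterozygote (Aa × aa) gives a 1:1 phenotypic ratio.
Expected counts for N = 94 under a 1:1 ratio (total parts = 2):
  purple-flowered: 94 × 1/2 = 47
  white-flowered: 94 × 1/2 = 47
χ² = Σ (O − E)² / E
  purple-flowered: (65 − 47)² / 47 = 6.8936
  white-flowered: (29 − 47)² / 47 = 6.8936
χ² = 6.8936 + 6.8936 = 13.7872 ≈ 13.787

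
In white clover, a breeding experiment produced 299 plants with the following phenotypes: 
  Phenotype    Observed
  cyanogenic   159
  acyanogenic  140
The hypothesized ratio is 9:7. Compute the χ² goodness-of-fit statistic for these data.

1.147

Total ratio parts = 16. Expected numbers out of 299:
  cyanogenic: 299 × 9/16 = 168.1875
  acyanogenic: 299 × 7/16 = 130.8125
χ² = Σ (O − E)² / E
  cyanogenic: (159 − 168.1875)² / 168.1875 = 0.5019
  acyanogenic: (140 − 130.8125)² / 130.8125 = 0.6453
χ² = 0.5019 + 0.6453 = 1.1472 ≈ 1.147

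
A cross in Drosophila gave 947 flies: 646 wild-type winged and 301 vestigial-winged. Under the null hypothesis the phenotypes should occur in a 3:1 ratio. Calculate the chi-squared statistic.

23.249

The 3:1 ratio has 4 parts, so with N = 947 the expected counts are:
  wild-type winged: 947 × 3/4 = 710.25
  vestigial-winged: 947 × 1/4 = 236.75
χ² = Σ (O − E)² / E
  wild-type winged: (646 − 710.25)² / 710.25 = 5.8121
  vestigial-winged: (301 − 236.75)² / 236.75 = 17.4364
χ² = 5.8121 + 17.4364 = 23.2485 ≈ 23.249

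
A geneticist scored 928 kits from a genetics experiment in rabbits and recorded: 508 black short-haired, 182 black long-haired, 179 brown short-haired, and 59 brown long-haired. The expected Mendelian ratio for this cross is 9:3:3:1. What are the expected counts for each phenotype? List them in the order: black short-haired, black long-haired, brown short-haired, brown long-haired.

Under the 9:3:3:1 hypothesis (Σ ratio = 16, N = 928):
  black short-haired: 928 × 9/16 = 522
  black long-haired: 928 × 3/16 = 174
  brown short-haired: 928 × 3/16 = 174
  brown long-haired: 928 × 1/16 = 58

522, 174, 174, 58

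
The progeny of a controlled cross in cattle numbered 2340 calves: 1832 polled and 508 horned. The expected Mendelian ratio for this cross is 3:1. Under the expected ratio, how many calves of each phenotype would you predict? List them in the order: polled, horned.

1755, 585

Total ratio parts = 4. Expected numbers out of 2340:
  polled: 2340 × 3/4 = 1755
  horned: 2340 × 1/4 = 585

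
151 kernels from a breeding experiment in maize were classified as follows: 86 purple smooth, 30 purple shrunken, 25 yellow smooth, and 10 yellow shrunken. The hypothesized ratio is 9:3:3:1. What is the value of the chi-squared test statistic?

0.535

Under the 9:3:3:1 hypothesis (Σ ratio = 16, N = 151):
  purple smooth: 151 × 9/16 = 84.9375
  purple shrunken: 151 × 3/16 = 28.3125
  yellow smooth: 151 × 3/16 = 28.3125
  yellow shrunken: 151 × 1/16 = 9.4375
χ² = Σ (O − E)² / E
  purple smooth: (86 − 84.9375)² / 84.9375 = 0.0133
  purple shrunken: (30 − 28.3125)² / 28.3125 = 0.1006
  yellow smooth: (25 − 28.3125)² / 28.3125 = 0.3876
  yellow shrunken: (10 − 9.4375)² / 9.4375 = 0.0335
χ² = 0.0133 + 0.1006 + 0.3876 + 0.0335 = 0.535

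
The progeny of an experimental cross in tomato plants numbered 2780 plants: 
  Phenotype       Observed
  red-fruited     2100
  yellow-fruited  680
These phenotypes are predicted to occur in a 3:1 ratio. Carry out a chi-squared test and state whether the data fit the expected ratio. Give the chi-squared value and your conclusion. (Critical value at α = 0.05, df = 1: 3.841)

0.432; consistent

Expected counts for N = 2780 under a 3:1 ratio (total parts = 4):
  red-fruited: 2780 × 3/4 = 2085
  yellow-fruited: 2780 × 1/4 = 695
χ² = Σ (O − E)² / E
  red-fruited: (2100 − 2085)² / 2085 = 0.1079
  yellow-fruited: (680 − 695)² / 695 = 0.3237
χ² = 0.1079 + 0.3237 = 0.4316 ≈ 0.432
Degrees of freedom = 2 − 1 = 1; critical value at α = 0.05 is 3.841.
Since 0.432 < 3.841, we fail to reject the null hypothesis — the data are consistent with the 3:1 ratio.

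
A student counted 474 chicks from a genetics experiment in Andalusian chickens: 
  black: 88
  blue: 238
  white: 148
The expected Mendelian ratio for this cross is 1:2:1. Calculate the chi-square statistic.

Under the 1:2:1 hypothesis (Σ ratio = 4, N = 474):
  black: 474 × 1/4 = 118.5
  blue: 474 × 2/4 = 237
  white: 474 × 1/4 = 118.5
χ² = Σ (O − E)² / E
  black: (88 − 118.5)² / 118.5 = 7.8502
  blue: (238 − 237)² / 237 = 0.0042
  white: (148 − 118.5)² / 118.5 = 7.3439
χ² = 7.8502 + 0.0042 + 7.3439 = 15.1983 ≈ 15.198

15.198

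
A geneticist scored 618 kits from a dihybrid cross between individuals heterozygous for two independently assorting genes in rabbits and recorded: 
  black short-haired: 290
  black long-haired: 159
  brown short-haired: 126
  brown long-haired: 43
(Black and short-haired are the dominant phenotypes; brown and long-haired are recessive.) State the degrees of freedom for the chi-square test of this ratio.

3

A dihybrid F₂ with independent assortment and complete dominance at both loci gives a 9:3:3:1 phenotypic ratio.
A goodness-of-fit test with 4 phenotype classes has df = 4 − 1 = 3.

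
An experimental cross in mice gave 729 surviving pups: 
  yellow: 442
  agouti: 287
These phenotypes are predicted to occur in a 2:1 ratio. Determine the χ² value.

Total ratio parts = 3. Expected numbers out of 729:
  yellow: 729 × 2/3 = 486
  agouti: 729 × 1/3 = 243
χ² = Σ (O − E)² / E
  yellow: (442 − 486)² / 486 = 3.9835
  agouti: (287 − 243)² / 243 = 7.9671
χ² = 3.9835 + 7.9671 = 11.9506 ≈ 11.951

11.951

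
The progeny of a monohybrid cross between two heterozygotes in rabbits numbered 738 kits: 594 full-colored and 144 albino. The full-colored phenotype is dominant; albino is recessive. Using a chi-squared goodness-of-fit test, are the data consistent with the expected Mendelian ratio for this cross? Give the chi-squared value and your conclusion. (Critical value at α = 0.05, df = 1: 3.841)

For a monohybrid cross between heterozygotes with complete dominance, the expected phenotypic ratio is 3:1.
Total ratio parts = 4. Expected numbers out of 738:
  full-colored: 738 × 3/4 = 553.5
  albino: 738 × 1/4 = 184.5
χ² = Σ (O − E)² / E
  full-colored: (594 − 553.5)² / 553.5 = 2.9634
  albino: (144 − 184.5)² / 184.5 = 8.8902
χ² = 2.9634 + 8.8902 = 11.8536 ≈ 11.854
Degrees of freedom = 2 − 1 = 1; critical value at α = 0.05 is 3.841.
Since 11.854 > 3.841, we reject the null hypothesis — the data do not fit the 3:1 ratio.

11.854; not consistent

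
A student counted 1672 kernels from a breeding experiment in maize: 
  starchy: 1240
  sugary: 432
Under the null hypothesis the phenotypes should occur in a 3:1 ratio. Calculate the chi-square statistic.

Total ratio parts = 4. Expected numbers out of 1672:
  starchy: 1672 × 3/4 = 1254
  sugary: 1672 × 1/4 = 418
χ² = Σ (O − E)² / E
  starchy: (1240 − 1254)² / 1254 = 0.1563
  sugary: (432 − 418)² / 418 = 0.4689
χ² = 0.1563 + 0.4689 = 0.6252 ≈ 0.625

0.625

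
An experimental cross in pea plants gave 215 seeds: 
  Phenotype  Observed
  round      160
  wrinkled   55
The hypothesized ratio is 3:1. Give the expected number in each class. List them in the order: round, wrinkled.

Under the 3:1 hypothesis (Σ ratio = 4, N = 215):
  round: 215 × 3/4 = 161.25
  wrinkled: 215 × 1/4 = 53.75

161.25, 53.75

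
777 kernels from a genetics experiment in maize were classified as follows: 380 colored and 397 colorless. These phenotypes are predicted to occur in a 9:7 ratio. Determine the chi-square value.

17.029

Total ratio parts = 16. Expected numbers out of 777:
  colored: 777 × 9/16 = 437.0625
  colorless: 777 × 7/16 = 339.9375
χ² = Σ (O − E)² / E
  colored: (380 − 437.0625)² / 437.0625 = 7.4500
  colorless: (397 − 339.9375)² / 339.9375 = 9.5786
χ² = 7.4500 + 9.5786 = 17.0286 ≈ 17.029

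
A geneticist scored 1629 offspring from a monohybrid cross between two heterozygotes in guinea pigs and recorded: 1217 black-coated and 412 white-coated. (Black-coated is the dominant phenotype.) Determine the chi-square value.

For a monohybrid cross between heterozygotes with complete dominance, the expected phenotypic ratio is 3:1.
Expected counts for N = 1629 under a 3:1 ratio (total parts = 4):
  black-coated: 1629 × 3/4 = 1221.75
  white-coated: 1629 × 1/4 = 407.25
χ² = Σ (O − E)² / E
  black-coated: (1217 − 1221.75)² / 1221.75 = 0.0185
  white-coated: (412 − 407.25)² / 407.25 = 0.0554
χ² = 0.0185 + 0.0554 = 0.0739 ≈ 0.074

0.074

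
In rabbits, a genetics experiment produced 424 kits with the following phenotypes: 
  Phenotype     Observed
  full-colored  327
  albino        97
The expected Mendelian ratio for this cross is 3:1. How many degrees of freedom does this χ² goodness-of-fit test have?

1

A goodness-of-fit test with 2 phenotype classes has df = 2 − 1 = 1.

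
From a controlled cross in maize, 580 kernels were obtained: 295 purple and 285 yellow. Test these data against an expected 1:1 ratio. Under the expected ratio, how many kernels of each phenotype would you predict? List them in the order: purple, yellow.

Under the 1:1 hypothesis (Σ ratio = 2, N = 580):
  purple: 580 × 1/2 = 290
  yellow: 580 × 1/2 = 290

290, 290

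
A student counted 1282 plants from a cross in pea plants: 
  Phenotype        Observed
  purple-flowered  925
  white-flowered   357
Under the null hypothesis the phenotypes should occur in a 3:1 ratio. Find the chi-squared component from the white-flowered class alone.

Total ratio parts = 4. Expected numbers out of 1282:
  purple-flowered: 1282 × 3/4 = 961.5
  white-flowered: 1282 × 1/4 = 320.5
Contribution of white-flowered: (357 − 320.5)² / 320.5 = 4.1568

4.157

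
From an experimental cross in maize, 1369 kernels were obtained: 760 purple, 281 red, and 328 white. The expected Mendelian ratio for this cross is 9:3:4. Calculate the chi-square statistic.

Total ratio parts = 16. Expected numbers out of 1369:
  purple: 1369 × 9/16 = 770.0625
  red: 1369 × 3/16 = 256.6875
  white: 1369 × 4/16 = 342.25
χ² = Σ (O − E)² / E
  purple: (760 − 770.0625)² / 770.0625 = 0.1315
  red: (281 − 256.6875)² / 256.6875 = 2.3028
  white: (328 − 342.25)² / 342.25 = 0.5933
χ² = 0.1315 + 2.3028 + 0.5933 = 3.0276 ≈ 3.028

3.028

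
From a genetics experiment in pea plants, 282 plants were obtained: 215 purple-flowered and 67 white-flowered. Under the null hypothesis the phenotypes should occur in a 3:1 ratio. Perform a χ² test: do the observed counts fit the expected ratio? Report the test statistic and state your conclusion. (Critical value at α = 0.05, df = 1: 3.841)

0.232; consistent

Expected counts for N = 282 under a 3:1 ratio (total parts = 4):
  purple-flowered: 282 × 3/4 = 211.5
  white-flowered: 282 × 1/4 = 70.5
χ² = Σ (O − E)² / E
  purple-flowered: (215 − 211.5)² / 211.5 = 0.0579
  white-flowered: (67 − 70.5)² / 70.5 = 0.1738
χ² = 0.0579 + 0.1738 = 0.2317 ≈ 0.232
Degrees of freedom = 2 − 1 = 1; critical value at α = 0.05 is 3.841.
Since 0.232 < 3.841, we fail to reject the null hypothesis — the data are consistent with the 3:1 ratio.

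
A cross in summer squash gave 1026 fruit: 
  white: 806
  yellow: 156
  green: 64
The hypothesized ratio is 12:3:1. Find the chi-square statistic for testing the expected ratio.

8.609

The 12:3:1 ratio has 16 parts, so with N = 1026 the expected counts are:
  white: 1026 × 12/16 = 769.5
  yellow: 1026 × 3/16 = 192.375
  green: 1026 × 1/16 = 64.125
χ² = Σ (O − E)² / E
  white: (806 − 769.5)² / 769.5 = 1.7313
  yellow: (156 − 192.375)² / 192.375 = 6.8779
  green: (64 − 64.125)² / 64.125 = 0.0002
χ² = 1.7313 + 6.8779 + 0.0002 = 8.6094 ≈ 8.609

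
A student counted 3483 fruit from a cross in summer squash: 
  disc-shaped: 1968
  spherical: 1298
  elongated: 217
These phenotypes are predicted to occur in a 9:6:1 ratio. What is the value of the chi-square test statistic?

Under the 9:6:1 hypothesis (Σ ratio = 16, N = 3483):
  disc-shaped: 3483 × 9/16 = 1959.1875
  spherical: 3483 × 6/16 = 1306.125
  elongated: 3483 × 1/16 = 217.6875
χ² = Σ (O − E)² / E
  disc-shaped: (1968 − 1959.1875)² / 1959.1875 = 0.0396
  spherical: (1298 − 1306.125)² / 1306.125 = 0.0505
  elongated: (217 − 217.6875)² / 217.6875 = 0.0022
χ² = 0.0396 + 0.0505 + 0.0022 = 0.0923 ≈ 0.092

0.092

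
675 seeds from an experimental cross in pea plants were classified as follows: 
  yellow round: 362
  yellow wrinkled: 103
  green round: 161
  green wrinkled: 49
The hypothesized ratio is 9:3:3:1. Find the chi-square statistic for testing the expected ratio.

Under the 9:3:3:1 hypothesis (Σ ratio = 16, N = 675):
  yellow round: 675 × 9/16 = 379.6875
  yellow wrinkled: 675 × 3/16 = 126.5625
  green round: 675 × 3/16 = 126.5625
  green wrinkled: 675 × 1/16 = 42.1875
χ² = Σ (O − E)² / E
  yellow round: (362 − 379.6875)² / 379.6875 = 0.8240
  yellow wrinkled: (103 − 126.5625)² / 126.5625 = 4.3867
  green round: (161 − 126.5625)² / 126.5625 = 9.3704
  green wrinkled: (49 − 42.1875)² / 42.1875 = 1.1001
χ² = 0.8240 + 4.3867 + 9.3704 + 1.1001 = 15.6812 ≈ 15.681

15.681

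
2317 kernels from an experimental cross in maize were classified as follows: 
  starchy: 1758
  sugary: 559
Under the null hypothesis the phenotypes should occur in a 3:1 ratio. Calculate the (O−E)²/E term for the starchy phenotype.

Total ratio parts = 4. Expected numbers out of 2317:
  starchy: 2317 × 3/4 = 1737.75
  sugary: 2317 × 1/4 = 579.25
Contribution of starchy: (1758 − 1737.75)² / 1737.75 = 0.2360

0.236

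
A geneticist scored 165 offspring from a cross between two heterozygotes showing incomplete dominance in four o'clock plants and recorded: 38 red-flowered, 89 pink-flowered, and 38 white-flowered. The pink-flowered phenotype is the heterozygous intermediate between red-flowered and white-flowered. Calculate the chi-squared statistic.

With incomplete dominance, a heterozygote × heterozygote cross gives a 1:2:1 phenotypic ratio.
The 1:2:1 ratio has 4 parts, so with N = 165 the expected counts are:
  red-flowered: 165 × 1/4 = 41.25
  pink-flowered: 165 × 2/4 = 82.5
  white-flowered: 165 × 1/4 = 41.25
χ² = Σ (O − E)² / E
  red-flowered: (38 − 41.25)² / 41.25 = 0.2561
  pink-flowered: (89 − 82.5)² / 82.5 = 0.5121
  white-flowered: (38 − 41.25)² / 41.25 = 0.2561
χ² = 0.2561 + 0.5121 + 0.2561 = 1.0243 ≈ 1.024

1.024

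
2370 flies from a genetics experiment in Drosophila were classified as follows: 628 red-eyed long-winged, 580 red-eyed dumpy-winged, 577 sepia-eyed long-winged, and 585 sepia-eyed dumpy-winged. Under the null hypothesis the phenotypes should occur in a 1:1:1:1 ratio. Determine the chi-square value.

Expected counts for N = 2370 under a 1:1:1:1 ratio (total parts = 4):
  red-eyed long-winged: 2370 × 1/4 = 592.5
  red-eyed dumpy-winged: 2370 × 1/4 = 592.5
  sepia-eyed long-winged: 2370 × 1/4 = 592.5
  sepia-eyed dumpy-winged: 2370 × 1/4 = 592.5
χ² = Σ (O − E)² / E
  red-eyed long-winged: (628 − 592.5)² / 592.5 = 2.1270
  red-eyed dumpy-winged: (580 − 592.5)² / 592.5 = 0.2637
  sepia-eyed long-winged: (577 − 592.5)² / 592.5 = 0.4055
  sepia-eyed dumpy-winged: (585 − 592.5)² / 592.5 = 0.0949
χ² = 2.1270 + 0.2637 + 0.4055 + 0.0949 = 2.8911 ≈ 2.891

2.891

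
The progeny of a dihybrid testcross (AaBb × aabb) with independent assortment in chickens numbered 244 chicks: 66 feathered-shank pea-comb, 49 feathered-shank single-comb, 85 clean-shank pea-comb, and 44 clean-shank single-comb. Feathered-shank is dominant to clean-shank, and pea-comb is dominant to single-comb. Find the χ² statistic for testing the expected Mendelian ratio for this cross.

16.951

A dihybrid testcross with independent assortment gives a 1:1:1:1 ratio.
The 1:1:1:1 ratio has 4 parts, so with N = 244 the expected counts are:
  feathered-shank pea-comb: 244 × 1/4 = 61
  feathered-shank single-comb: 244 × 1/4 = 61
  clean-shank pea-comb: 244 × 1/4 = 61
  clean-shank single-comb: 244 × 1/4 = 61
χ² = Σ (O − E)² / E
  feathered-shank pea-comb: (66 − 61)² / 61 = 0.4098
  feathered-shank single-comb: (49 − 61)² / 61 = 2.3607
  clean-shank pea-comb: (85 − 61)² / 61 = 9.4426
  clean-shank single-comb: (44 − 61)² / 61 = 4.7377
χ² = 0.4098 + 2.3607 + 9.4426 + 4.7377 = 16.9508 ≈ 16.951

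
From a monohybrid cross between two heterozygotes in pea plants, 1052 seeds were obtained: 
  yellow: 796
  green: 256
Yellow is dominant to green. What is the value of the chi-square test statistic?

For a monohybrid cross between heterozygotes with complete dominance, the expected phenotypic ratio is 3:1.
The 3:1 ratio has 4 parts, so with N = 1052 the expected counts are:
  yellow: 1052 × 3/4 = 789
  green: 1052 × 1/4 = 263
χ² = Σ (O − E)² / E
  yellow: (796 − 789)² / 789 = 0.0621
  green: (256 − 263)² / 263 = 0.1863
χ² = 0.0621 + 0.1863 = 0.2484 ≈ 0.248

0.248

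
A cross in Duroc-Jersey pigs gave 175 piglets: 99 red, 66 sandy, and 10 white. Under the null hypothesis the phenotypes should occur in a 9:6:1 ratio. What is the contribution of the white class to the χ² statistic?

The 9:6:1 ratio has 16 parts, so with N = 175 the expected counts are:
  red: 175 × 9/16 = 98.4375
  sandy: 175 × 6/16 = 65.625
  white: 175 × 1/16 = 10.9375
Contribution of white: (10 − 10.9375)² / 10.9375 = 0.0804

0.080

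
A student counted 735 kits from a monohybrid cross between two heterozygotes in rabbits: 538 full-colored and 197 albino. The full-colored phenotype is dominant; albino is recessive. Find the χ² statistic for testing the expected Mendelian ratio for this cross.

1.274

For a monohybrid cross between heterozygotes with complete dominance, the expected phenotypic ratio is 3:1.
Under the 3:1 hypothesis (Σ ratio = 4, N = 735):
  full-colored: 735 × 3/4 = 551.25
  albino: 735 × 1/4 = 183.75
χ² = Σ (O − E)² / E
  full-colored: (538 − 551.25)² / 551.25 = 0.3185
  albino: (197 − 183.75)² / 183.75 = 0.9554
χ² = 0.3185 + 0.9554 = 1.2739 ≈ 1.274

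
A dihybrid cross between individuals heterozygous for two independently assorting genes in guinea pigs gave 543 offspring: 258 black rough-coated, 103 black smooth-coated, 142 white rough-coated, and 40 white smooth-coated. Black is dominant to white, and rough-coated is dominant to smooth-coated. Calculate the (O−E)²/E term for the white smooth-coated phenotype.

A dihybrid F₂ with independent assortment and complete dominance at both loci gives a 9:3:3:1 phenotypic ratio.
Total ratio parts = 16. Expected numbers out of 543:
  black rough-coated: 543 × 9/16 = 305.4375
  black smooth-coated: 543 × 3/16 = 101.8125
  white rough-coated: 543 × 3/16 = 101.8125
  white smooth-coated: 543 × 1/16 = 33.9375
Contribution of white smooth-coated: (40 − 33.9375)² / 33.9375 = 1.0830

1.083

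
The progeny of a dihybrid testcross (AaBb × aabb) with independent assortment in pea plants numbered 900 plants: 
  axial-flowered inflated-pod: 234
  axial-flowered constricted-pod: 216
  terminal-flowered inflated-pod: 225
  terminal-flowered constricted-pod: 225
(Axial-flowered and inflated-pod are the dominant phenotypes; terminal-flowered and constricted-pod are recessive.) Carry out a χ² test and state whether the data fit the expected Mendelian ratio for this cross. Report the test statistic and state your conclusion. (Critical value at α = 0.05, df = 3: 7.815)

A dihybrid testcross with independent assortment gives a 1:1:1:1 ratio.
Expected counts for N = 900 under a 1:1:1:1 ratio (total parts = 4):
  axial-flowered inflated-pod: 900 × 1/4 = 225
  axial-flowered constricted-pod: 900 × 1/4 = 225
  terminal-flowered inflated-pod: 900 × 1/4 = 225
  terminal-flowered constricted-pod: 900 × 1/4 = 225
χ² = Σ (O − E)² / E
  axial-flowered inflated-pod: (234 − 225)² / 225 = 0.3600
  axial-flowered constricted-pod: (216 − 225)² / 225 = 0.3600
  terminal-flowered inflated-pod: (225 − 225)² / 225 = 0.0000
  terminal-flowered constricted-pod: (225 − 225)² / 225 = 0.0000
χ² = 0.3600 + 0.3600 + 0.0000 + 0.0000 = 0.720
Degrees of freedom = 4 − 1 = 3; critical value at α = 0.05 is 7.815.
Since 0.720 < 7.815, we fail to reject the null hypothesis — the data are consistent with the 1:1:1:1 ratio.

0.720; consistent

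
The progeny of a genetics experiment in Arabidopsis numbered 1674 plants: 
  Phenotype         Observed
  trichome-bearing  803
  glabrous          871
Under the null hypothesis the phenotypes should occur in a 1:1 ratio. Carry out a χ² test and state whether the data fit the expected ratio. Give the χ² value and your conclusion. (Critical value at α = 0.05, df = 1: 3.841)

Total ratio parts = 2. Expected numbers out of 1674:
  trichome-bearing: 1674 × 1/2 = 837
  glabrous: 1674 × 1/2 = 837
χ² = Σ (O − E)² / E
  trichome-bearing: (803 − 837)² / 837 = 1.3811
  glabrous: (871 − 837)² / 837 = 1.3811
χ² = 1.3811 + 1.3811 = 2.7622 ≈ 2.762
Degrees of freedom = 2 − 1 = 1; critical value at α = 0.05 is 3.841.
Since 2.762 < 3.841, we fail to reject the null hypothesis — the data are consistent with the 1:1 ratio.

2.762; consistent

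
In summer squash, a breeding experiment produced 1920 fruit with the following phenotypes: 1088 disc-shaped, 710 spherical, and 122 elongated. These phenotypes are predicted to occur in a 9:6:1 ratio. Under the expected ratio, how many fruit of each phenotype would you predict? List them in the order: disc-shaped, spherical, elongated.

The 9:6:1 ratio has 16 parts, so with N = 1920 the expected counts are:
  disc-shaped: 1920 × 9/16 = 1080
  spherical: 1920 × 6/16 = 720
  elongated: 1920 × 1/16 = 120

1080, 720, 120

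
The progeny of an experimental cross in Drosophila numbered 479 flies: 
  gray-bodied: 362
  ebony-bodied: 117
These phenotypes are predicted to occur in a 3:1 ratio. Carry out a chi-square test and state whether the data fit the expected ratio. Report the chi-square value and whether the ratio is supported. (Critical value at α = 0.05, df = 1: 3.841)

Expected counts for N = 479 under a 3:1 ratio (total parts = 4):
  gray-bodied: 479 × 3/4 = 359.25
  ebony-bodied: 479 × 1/4 = 119.75
χ² = Σ (O − E)² / E
  gray-bodied: (362 − 359.25)² / 359.25 = 0.0211
  ebony-bodied: (117 − 119.75)² / 119.75 = 0.0632
χ² = 0.0211 + 0.0632 = 0.0843 ≈ 0.084
Degrees of freedom = 2 − 1 = 1; critical value at α = 0.05 is 3.841.
Since 0.084 < 3.841, we fail to reject the null hypothesis — the data are consistent with the 3:1 ratio.

0.084; consistent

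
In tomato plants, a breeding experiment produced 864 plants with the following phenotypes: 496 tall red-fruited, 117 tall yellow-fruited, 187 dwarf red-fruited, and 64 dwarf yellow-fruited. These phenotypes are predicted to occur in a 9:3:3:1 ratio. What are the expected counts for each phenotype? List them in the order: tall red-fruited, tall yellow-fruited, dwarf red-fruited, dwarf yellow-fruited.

Under the 9:3:3:1 hypothesis (Σ ratio = 16, N = 864):
  tall red-fruited: 864 × 9/16 = 486
  tall yellow-fruited: 864 × 3/16 = 162
  dwarf red-fruited: 864 × 3/16 = 162
  dwarf yellow-fruited: 864 × 1/16 = 54

486, 162, 162, 54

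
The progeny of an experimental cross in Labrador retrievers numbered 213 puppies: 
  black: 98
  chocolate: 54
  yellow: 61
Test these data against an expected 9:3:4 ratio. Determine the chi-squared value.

10.051

Total ratio parts = 16. Expected numbers out of 213:
  black: 213 × 9/16 = 119.8125
  chocolate: 213 × 3/16 = 39.9375
  yellow: 213 × 4/16 = 53.25
χ² = Σ (O − E)² / E
  black: (98 − 119.8125)² / 119.8125 = 3.9711
  chocolate: (54 − 39.9375)² / 39.9375 = 4.9516
  yellow: (61 − 53.25)² / 53.25 = 1.1279
χ² = 3.9711 + 4.9516 + 1.1279 = 10.0506 ≈ 10.051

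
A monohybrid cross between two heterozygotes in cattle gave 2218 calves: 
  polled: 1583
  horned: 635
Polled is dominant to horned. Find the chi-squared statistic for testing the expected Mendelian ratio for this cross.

For a monohybrid cross between heterozygotes with complete dominance, the expected phenotypic ratio is 3:1.
Total ratio parts = 4. Expected numbers out of 2218:
  polled: 2218 × 3/4 = 1663.5
  horned: 2218 × 1/4 = 554.5
χ² = Σ (O − E)² / E
  polled: (1583 − 1663.5)² / 1663.5 = 3.8956
  horned: (635 − 554.5)² / 554.5 = 11.6867
χ² = 3.8956 + 11.6867 = 15.5823 ≈ 15.582

15.582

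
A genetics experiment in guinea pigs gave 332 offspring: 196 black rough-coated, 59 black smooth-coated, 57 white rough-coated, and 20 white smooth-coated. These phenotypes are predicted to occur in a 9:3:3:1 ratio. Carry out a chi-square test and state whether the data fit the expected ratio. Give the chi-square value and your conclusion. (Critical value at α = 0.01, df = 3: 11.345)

1.098; consistent

The 9:3:3:1 ratio has 16 parts, so with N = 332 the expected counts are:
  black rough-coated: 332 × 9/16 = 186.75
  black smooth-coated: 332 × 3/16 = 62.25
  white rough-coated: 332 × 3/16 = 62.25
  white smooth-coated: 332 × 1/16 = 20.75
χ² = Σ (O − E)² / E
  black rough-coated: (196 − 186.75)² / 186.75 = 0.4582
  black smooth-coated: (59 − 62.25)² / 62.25 = 0.1697
  white rough-coated: (57 − 62.25)² / 62.25 = 0.4428
  white smooth-coated: (20 − 20.75)² / 20.75 = 0.0271
χ² = 0.4582 + 0.1697 + 0.4428 + 0.0271 = 1.0978 ≈ 1.098
Degrees of freedom = 4 − 1 = 3; critical value at α = 0.01 is 11.345.
Since 1.098 < 11.345, we fail to reject the null hypothesis — the data are consistent with the 9:3:3:1 ratio.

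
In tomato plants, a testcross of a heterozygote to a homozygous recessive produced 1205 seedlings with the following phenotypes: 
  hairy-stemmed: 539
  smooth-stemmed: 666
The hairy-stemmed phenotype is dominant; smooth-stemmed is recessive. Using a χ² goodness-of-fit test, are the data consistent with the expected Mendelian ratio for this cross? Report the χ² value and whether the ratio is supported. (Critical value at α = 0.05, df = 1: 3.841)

13.385; not consistent

A testcross of a heterozygote (Aa × aa) gives a 1:1 phenotypic ratio.
Under the 1:1 hypothesis (Σ ratio = 2, N = 1205):
  hairy-stemmed: 1205 × 1/2 = 602.5
  smooth-stemmed: 1205 × 1/2 = 602.5
χ² = Σ (O − E)² / E
  hairy-stemmed: (539 − 602.5)² / 602.5 = 6.6925
  smooth-stemmed: (666 − 602.5)² / 602.5 = 6.6925
χ² = 6.6925 + 6.6925 = 13.385
Degrees of freedom = 2 − 1 = 1; critical value at α = 0.05 is 3.841.
Since 13.385 > 3.841, we reject the null hypothesis — the data do not fit the 1:1 ratio.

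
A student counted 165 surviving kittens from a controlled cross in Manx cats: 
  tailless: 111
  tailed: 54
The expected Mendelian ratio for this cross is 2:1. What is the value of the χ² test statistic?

Expected counts for N = 165 under a 2:1 ratio (total parts = 3):
  tailless: 165 × 2/3 = 110
  tailed: 165 × 1/3 = 55
χ² = Σ (O − E)² / E
  tailless: (111 − 110)² / 110 = 0.0091
  tailed: (54 − 55)² / 55 = 0.0182
χ² = 0.0091 + 0.0182 = 0.0273 ≈ 0.027

0.027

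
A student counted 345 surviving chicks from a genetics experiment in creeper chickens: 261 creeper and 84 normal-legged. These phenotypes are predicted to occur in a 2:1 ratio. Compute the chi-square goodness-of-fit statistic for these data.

Under the 2:1 hypothesis (Σ ratio = 3, N = 345):
  creeper: 345 × 2/3 = 230
  normal-legged: 345 × 1/3 = 115
χ² = Σ (O − E)² / E
  creeper: (261 − 230)² / 230 = 4.1783
  normal-legged: (84 − 115)² / 115 = 8.3565
χ² = 4.1783 + 8.3565 = 12.5348 ≈ 12.535

12.535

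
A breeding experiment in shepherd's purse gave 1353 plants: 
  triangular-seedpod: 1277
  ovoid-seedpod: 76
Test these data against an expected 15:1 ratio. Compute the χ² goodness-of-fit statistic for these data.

0.925

Under the 15:1 hypothesis (Σ ratio = 16, N = 1353):
  triangular-seedpod: 1353 × 15/16 = 1268.4375
  ovoid-seedpod: 1353 × 1/16 = 84.5625
χ² = Σ (O − E)² / E
  triangular-seedpod: (1277 − 1268.4375)² / 1268.4375 = 0.0578
  ovoid-seedpod: (76 − 84.5625)² / 84.5625 = 0.8670
χ² = 0.0578 + 0.8670 = 0.9248 ≈ 0.925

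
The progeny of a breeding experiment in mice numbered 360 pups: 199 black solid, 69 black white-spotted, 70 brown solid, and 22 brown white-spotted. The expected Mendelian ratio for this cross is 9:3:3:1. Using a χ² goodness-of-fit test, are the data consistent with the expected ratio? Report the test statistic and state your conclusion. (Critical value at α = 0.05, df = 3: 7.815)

0.198; consistent

Under the 9:3:3:1 hypothesis (Σ ratio = 16, N = 360):
  black solid: 360 × 9/16 = 202.5
  black white-spotted: 360 × 3/16 = 67.5
  brown solid: 360 × 3/16 = 67.5
  brown white-spotted: 360 × 1/16 = 22.5
χ² = Σ (O − E)² / E
  black solid: (199 − 202.5)² / 202.5 = 0.0605
  black white-spotted: (69 − 67.5)² / 67.5 = 0.0333
  brown solid: (70 − 67.5)² / 67.5 = 0.0926
  brown white-spotted: (22 − 22.5)² / 22.5 = 0.0111
χ² = 0.0605 + 0.0333 + 0.0926 + 0.0111 = 0.1975 ≈ 0.198
Degrees of freedom = 4 − 1 = 3; critical value at α = 0.05 is 7.815.
Since 0.198 < 7.815, we fail to reject the null hypothesis — the data are consistent with the 9:3:3:1 ratio.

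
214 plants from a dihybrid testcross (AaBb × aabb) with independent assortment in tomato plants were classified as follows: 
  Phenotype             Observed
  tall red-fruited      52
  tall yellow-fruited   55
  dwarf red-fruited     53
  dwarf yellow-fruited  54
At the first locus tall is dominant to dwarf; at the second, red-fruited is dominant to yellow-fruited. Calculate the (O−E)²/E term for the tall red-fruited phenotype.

0.042

A dihybrid testcross with independent assortment gives a 1:1:1:1 ratio.
Expected counts for N = 214 under a 1:1:1:1 ratio (total parts = 4):
  tall red-fruited: 214 × 1/4 = 53.5
  tall yellow-fruited: 214 × 1/4 = 53.5
  dwarf red-fruited: 214 × 1/4 = 53.5
  dwarf yellow-fruited: 214 × 1/4 = 53.5
Contribution of tall red-fruited: (52 − 53.5)² / 53.5 = 0.0421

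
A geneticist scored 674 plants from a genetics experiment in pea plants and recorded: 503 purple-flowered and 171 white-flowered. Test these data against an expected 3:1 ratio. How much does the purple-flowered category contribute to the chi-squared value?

Expected counts for N = 674 under a 3:1 ratio (total parts = 4):
  purple-flowered: 674 × 3/4 = 505.5
  white-flowered: 674 × 1/4 = 168.5
Contribution of purple-flowered: (503 − 505.5)² / 505.5 = 0.0124

0.012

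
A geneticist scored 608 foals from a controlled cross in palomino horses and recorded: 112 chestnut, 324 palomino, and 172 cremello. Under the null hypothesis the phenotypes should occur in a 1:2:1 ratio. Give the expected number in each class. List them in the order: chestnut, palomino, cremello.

152, 304, 152

Total ratio parts = 4. Expected numbers out of 608:
  chestnut: 608 × 1/4 = 152
  palomino: 608 × 2/4 = 304
  cremello: 608 × 1/4 = 152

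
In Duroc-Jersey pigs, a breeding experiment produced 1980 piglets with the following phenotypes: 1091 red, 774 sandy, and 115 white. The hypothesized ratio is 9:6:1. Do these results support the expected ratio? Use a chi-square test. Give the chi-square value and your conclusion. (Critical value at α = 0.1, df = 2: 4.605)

2.420; consistent

Under the 9:6:1 hypothesis (Σ ratio = 16, N = 1980):
  red: 1980 × 9/16 = 1113.75
  sandy: 1980 × 6/16 = 742.5
  white: 1980 × 1/16 = 123.75
χ² = Σ (O − E)² / E
  red: (1091 − 1113.75)² / 1113.75 = 0.4647
  sandy: (774 − 742.5)² / 742.5 = 1.3364
  white: (115 − 123.75)² / 123.75 = 0.6187
χ² = 0.4647 + 1.3364 + 0.6187 = 2.4198 ≈ 2.420
Degrees of freedom = 3 − 1 = 2; critical value at α = 0.1 is 4.605.
Since 2.420 < 4.605, we fail to reject the null hypothesis — the data are consistent with the 9:6:1 ratio.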